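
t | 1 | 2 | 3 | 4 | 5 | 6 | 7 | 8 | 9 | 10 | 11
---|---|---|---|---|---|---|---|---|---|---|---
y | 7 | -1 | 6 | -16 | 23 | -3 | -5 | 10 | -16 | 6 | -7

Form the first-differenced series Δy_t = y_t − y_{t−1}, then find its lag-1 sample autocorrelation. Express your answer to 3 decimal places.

First differences Δy: -8, 7, -22, 39, -26, -2, 15, -26, 22, -13
Mean of differences = -1.4000
Numerator Σ(Δy_t−Δȳ)(Δy_{t+1}−Δȳ) = -3300.1600
Denominator Σ(Δy_t−Δȳ)² = 4332.4000
r_1(Δy) = -3300.1600 / 4332.4000 = -0.762

-0.762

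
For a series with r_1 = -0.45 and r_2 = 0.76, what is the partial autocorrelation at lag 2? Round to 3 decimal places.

0.699

φ_{22} = (r_2 − r_1²) / (1 − r_1²)
r_1² = (-0.45)² = 0.2025
Numerator = 0.76 − 0.2025 = 0.5575; denominator = 1 − 0.2025 = 0.7975
φ_{22} = 0.5575 / 0.7975 = 0.699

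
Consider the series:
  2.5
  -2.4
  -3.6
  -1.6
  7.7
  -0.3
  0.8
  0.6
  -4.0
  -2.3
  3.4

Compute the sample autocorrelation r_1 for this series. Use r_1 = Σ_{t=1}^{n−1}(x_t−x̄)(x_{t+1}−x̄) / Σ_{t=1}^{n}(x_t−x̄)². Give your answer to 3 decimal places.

-0.055

Mean x̄ = (2.5 − 2.4 − 3.6 − 1.6 + 7.7 − 0.3 + 0.8 + 0.6 − 4.0 − 2.3 + 3.4)/11 = 0.0727
Numerator Σ_{t=1}^{10}(x_t−x̄)(x_{t+1}−x̄) = -6.6444
Denominator Σ(x_t−x̄)² = 120.7018
r_1 = -6.6444 / 120.7018 = -0.055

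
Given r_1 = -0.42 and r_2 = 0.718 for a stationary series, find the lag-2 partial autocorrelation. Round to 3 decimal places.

φ_{22} = (r_2 − r_1²) / (1 − r_1²)
r_1² = (-0.42)² = 0.1764
Numerator = 0.718 − 0.1764 = 0.5416; denominator = 1 − 0.1764 = 0.8236
φ_{22} = 0.5416 / 0.8236 = 0.658

0.658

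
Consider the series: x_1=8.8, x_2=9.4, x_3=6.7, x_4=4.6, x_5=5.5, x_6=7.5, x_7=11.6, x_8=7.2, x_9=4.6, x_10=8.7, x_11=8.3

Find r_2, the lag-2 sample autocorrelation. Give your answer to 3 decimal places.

Mean x̄ = (8.8 + 9.4 + 6.7 + 4.6 + 5.5 + 7.5 + 11.6 + 7.2 + 4.6 + 8.7 + 8.3)/11 = 7.5364
Numerator Σ_{t=1}^{9}(x_t−x̄)(x_{t+2}−x̄) = -27.5481
Denominator Σ(x_t−x̄)² = 45.7255
r_2 = -27.5481 / 45.7255 = -0.602

-0.602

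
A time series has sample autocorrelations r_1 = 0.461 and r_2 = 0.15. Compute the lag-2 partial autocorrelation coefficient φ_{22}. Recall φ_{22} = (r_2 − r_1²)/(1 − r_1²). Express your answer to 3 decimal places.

φ_{22} = (r_2 − r_1²) / (1 − r_1²)
r_1² = (0.461)² = 0.212521
Numerator = 0.15 − 0.2125 = -0.0625; denominator = 1 − 0.2125 = 0.7875
φ_{22} = -0.0625 / 0.7875 = -0.079

-0.079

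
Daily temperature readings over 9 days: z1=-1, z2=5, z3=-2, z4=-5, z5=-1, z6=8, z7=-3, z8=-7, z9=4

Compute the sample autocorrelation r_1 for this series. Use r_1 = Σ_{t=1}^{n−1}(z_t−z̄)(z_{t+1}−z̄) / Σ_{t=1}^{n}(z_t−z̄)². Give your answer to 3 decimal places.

Mean z̄ = (-1 + 5 − 2 − 5 − 1 + 8 − 3 − 7 + 4)/9 = -0.2222
Numerator Σ_{t=1}^{8}(z_t−z̄)(z_{t+1}−z̄) = -40.1605
Denominator Σ(z_t−z̄)² = 193.5556
r_1 = -40.1605 / 193.5556 = -0.207

-0.207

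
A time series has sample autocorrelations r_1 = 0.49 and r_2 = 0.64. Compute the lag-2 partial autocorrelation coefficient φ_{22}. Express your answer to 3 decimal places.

φ_{22} = (r_2 − r_1²) / (1 − r_1²)
r_1² = (0.49)² = 0.2401
Numerator = 0.64 − 0.2401 = 0.3999; denominator = 1 − 0.2401 = 0.7599
φ_{22} = 0.3999 / 0.7599 = 0.526

0.526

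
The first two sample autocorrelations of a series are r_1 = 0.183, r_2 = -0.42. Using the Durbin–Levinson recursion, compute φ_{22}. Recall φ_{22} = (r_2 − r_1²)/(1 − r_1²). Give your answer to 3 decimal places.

φ_{22} = (r_2 − r_1²) / (1 − r_1²)
r_1² = (0.183)² = 0.033489
Numerator = -0.42 − 0.0335 = -0.4535; denominator = 1 − 0.0335 = 0.9665
φ_{22} = -0.4535 / 0.9665 = -0.469

-0.469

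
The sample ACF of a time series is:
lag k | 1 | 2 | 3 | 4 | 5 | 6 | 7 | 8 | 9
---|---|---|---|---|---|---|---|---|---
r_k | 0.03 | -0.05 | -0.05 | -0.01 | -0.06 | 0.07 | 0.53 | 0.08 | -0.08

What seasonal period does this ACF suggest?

7

The largest autocorrelation is r_7 = 0.53; the remaining lags stay at or below 0.08.
The dominant spike at lag 7 indicates a seasonal period of 7.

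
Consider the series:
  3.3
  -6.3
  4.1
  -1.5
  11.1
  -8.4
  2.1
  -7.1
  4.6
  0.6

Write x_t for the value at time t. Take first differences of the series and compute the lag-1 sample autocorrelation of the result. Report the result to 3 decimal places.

-0.829

First differences Δx: -9.6, 10.4, -5.6, 12.6, -19.5, 10.5, -9.2, 11.7, -4.0
Mean of differences = -0.3000
Numerator Σ(Δx_t−Δx̄)(Δx_{t+1}−Δx̄) = -926.9500
Denominator Σ(Δx_t−Δx̄)² = 1117.6600
r_1(Δx) = -926.9500 / 1117.6600 = -0.829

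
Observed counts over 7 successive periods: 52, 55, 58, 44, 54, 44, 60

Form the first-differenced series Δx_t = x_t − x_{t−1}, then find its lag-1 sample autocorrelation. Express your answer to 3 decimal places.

-0.637

First differences Δx: 3, 3, -14, 10, -10, 16
Mean of differences = 1.3333
Numerator Σ(Δx_t−Δx̄)(Δx_{t+1}−Δx̄) = -420.1111
Denominator Σ(Δx_t−Δx̄)² = 659.3333
r_1(Δx) = -420.1111 / 659.3333 = -0.637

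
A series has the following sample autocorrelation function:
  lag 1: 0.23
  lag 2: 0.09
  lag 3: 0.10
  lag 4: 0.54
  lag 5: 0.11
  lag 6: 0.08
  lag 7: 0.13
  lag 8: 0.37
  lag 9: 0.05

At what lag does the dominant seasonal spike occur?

The largest autocorrelation is r_4 = 0.54, with a weaker echo at lag 8 (0.37); the remaining lags stay at or below 0.23. The elevated value at lag 1 (0.23), dropping to 0.09 at lag 2, reflects decaying short-term dependence rather than seasonality.
The dominant spike at lag 4 indicates a seasonal period of 4.

4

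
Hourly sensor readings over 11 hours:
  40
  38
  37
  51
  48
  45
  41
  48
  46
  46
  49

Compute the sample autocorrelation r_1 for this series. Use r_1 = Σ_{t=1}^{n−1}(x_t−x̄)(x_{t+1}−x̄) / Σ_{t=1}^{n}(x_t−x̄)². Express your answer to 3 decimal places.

Mean x̄ = (40 + 38 + 37 + 51 + 48 + 45 + 41 + 48 + 46 + 46 + 49)/11 = 44.4545
Numerator Σ_{t=1}^{10}(x_t−x̄)(x_{t+1}−x̄) = 53.9752
Denominator Σ(x_t−x̄)² = 222.7273
r_1 = 53.9752 / 222.7273 = 0.242

0.242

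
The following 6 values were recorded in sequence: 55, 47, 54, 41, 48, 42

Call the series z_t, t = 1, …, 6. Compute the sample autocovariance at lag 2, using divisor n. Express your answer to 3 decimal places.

Mean z̄ = (55 + 47 + 54 + 41 + 48 + 42)/6 = 47.8333
Σ_{t=1}^{4}(z_t−z̄)(z_{t+2}−z̄) = 90.7778
γ_2 = 90.7778 / 6 = 15.130

15.130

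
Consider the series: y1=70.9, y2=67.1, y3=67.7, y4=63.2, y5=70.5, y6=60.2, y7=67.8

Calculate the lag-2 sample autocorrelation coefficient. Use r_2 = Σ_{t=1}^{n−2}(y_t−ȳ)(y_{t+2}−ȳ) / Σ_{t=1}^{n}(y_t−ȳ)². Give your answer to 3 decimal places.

Mean ȳ = (70.9 + 67.1 + 67.7 + 63.2 + 70.5 + 60.2 + 67.8)/7 = 66.7714
Numerator Σ_{t=1}^{5}(y_t−ȳ)(y_{t+2}−ȳ) = 33.4269
Denominator Σ(y_t−ȳ)² = 88.9143
r_2 = 33.4269 / 88.9143 = 0.376

0.376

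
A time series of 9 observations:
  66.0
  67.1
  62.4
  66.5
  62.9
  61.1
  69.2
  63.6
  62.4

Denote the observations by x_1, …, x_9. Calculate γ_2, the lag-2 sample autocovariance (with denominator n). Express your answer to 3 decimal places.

Mean x̄ = (66.0 + 67.1 + 62.4 + 66.5 + 62.9 + 61.1 + 69.2 + 63.6 + 62.4)/9 = 64.5778
Σ_{t=1}^{7}(x_t−x̄)(x_{t+2}−x̄) = -15.7010
γ_2 = -15.7010 / 9 = -1.745

-1.745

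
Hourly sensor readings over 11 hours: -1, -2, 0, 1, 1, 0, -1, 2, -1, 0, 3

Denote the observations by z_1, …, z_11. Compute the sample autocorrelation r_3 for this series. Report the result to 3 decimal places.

0.155

Mean z̄ = (-1 − 2 + 0 + 1 + 1 + 0 − 1 + 2 − 1 + 0 + 3)/11 = 0.1818
Numerator Σ_{t=1}^{8}(z_t−z̄)(z_{t+3}−z̄) = 3.3554
Denominator Σ(z_t−z̄)² = 21.6364
r_3 = 3.3554 / 21.6364 = 0.155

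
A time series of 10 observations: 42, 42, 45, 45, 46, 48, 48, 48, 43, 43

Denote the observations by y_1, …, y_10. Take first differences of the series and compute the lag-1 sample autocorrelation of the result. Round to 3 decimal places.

0.048

First differences Δy: 0, 3, 0, 1, 2, 0, 0, -5, 0
Mean of differences = 0.1111
Numerator Σ(Δy_t−Δȳ)(Δy_{t+1}−Δȳ) = 1.8765
Denominator Σ(Δy_t−Δȳ)² = 38.8889
r_1(Δy) = 1.8765 / 38.8889 = 0.048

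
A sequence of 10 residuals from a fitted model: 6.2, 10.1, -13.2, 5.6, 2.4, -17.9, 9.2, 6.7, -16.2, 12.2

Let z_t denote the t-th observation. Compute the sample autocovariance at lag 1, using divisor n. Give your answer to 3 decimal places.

Mean z̄ = (6.2 + 10.1 − 13.2 + 5.6 + 2.4 − 17.9 + 9.2 + 6.7 − 16.2 + 12.2)/10 = 0.5100
Σ_{t=1}^{9}(z_t−z̄)(z_{t+1}−z̄) = -576.8371
γ_1 = -576.8371 / 10 = -57.684

-57.684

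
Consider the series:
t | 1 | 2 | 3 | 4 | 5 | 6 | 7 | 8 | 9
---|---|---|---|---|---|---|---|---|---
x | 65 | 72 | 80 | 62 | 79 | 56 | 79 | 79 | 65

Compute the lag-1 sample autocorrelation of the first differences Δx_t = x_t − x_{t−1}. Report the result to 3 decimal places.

First differences Δx: 7, 8, -18, 17, -23, 23, 0, -14
Mean of differences = 0.0000
Numerator Σ(Δx_t−Δx̄)(Δx_{t+1}−Δx̄) = -1314.0000
Denominator Σ(Δx_t−Δx̄)² = 1980.0000
r_1(Δx) = -1314.0000 / 1980.0000 = -0.664

-0.664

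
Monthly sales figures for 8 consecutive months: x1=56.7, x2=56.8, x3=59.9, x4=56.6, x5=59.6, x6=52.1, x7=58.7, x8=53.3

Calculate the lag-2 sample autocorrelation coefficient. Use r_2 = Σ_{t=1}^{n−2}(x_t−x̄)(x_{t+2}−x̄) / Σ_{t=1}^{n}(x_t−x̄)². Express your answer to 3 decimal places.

0.562

Mean x̄ = (56.7 + 56.8 + 59.9 + 56.6 + 59.6 + 52.1 + 58.7 + 53.3)/8 = 56.7125
Σ(x_t−x̄)(x_{t+2}−x̄) = (-0.0398) + (-0.0098) + (9.2039) + (0.5189) + (5.7389) + (15.7402) = 31.1522
Denominator Σ(x_t−x̄)² = 55.3888
r_2 = 31.1522 / 55.3888 = 0.562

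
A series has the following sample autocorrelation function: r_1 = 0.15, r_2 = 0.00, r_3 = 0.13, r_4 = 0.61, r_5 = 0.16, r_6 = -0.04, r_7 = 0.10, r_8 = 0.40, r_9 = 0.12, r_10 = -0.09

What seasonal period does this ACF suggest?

The largest autocorrelation is r_4 = 0.61, with a weaker echo at lag 8 (0.40); the remaining lags stay at or below 0.16.
The dominant spike at lag 4 indicates a seasonal period of 4.

4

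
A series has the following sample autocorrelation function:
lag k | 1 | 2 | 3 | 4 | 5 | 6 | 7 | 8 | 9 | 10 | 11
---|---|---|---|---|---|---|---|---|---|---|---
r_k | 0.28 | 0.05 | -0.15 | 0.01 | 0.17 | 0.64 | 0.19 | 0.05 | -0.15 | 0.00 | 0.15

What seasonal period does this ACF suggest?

The largest autocorrelation is r_6 = 0.64; the remaining lags stay at or below 0.28. The elevated value at lag 1 (0.28), dropping to 0.05 at lag 2, reflects decaying short-term dependence rather than seasonality.
The dominant spike at lag 6 indicates a seasonal period of 6.

6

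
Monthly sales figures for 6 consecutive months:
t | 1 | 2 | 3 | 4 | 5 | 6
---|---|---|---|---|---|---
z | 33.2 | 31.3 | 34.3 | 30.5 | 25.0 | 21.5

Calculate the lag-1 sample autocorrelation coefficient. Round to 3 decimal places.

Mean z̄ = (33.2 + 31.3 + 34.3 + 30.5 + 25.0 + 21.5)/6 = 29.3000
Numerator Σ_{t=1}^{5}(z_t−z̄)(z_{t+1}−z̄) = 52.1800
Denominator Σ(z_t−z̄)² = 124.9800
r_1 = 52.1800 / 124.9800 = 0.418

0.418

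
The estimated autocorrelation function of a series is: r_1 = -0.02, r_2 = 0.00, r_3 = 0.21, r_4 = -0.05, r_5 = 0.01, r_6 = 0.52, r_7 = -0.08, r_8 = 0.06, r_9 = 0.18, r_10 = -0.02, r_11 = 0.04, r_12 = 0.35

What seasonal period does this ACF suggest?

The largest autocorrelation is r_6 = 0.52, with a weaker echo at lag 12 (0.35); the remaining lags stay at or below 0.21.
The dominant spike at lag 6 indicates a seasonal period of 6.

6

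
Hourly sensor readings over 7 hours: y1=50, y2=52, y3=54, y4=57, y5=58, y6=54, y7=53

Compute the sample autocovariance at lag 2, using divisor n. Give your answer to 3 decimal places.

-1.429

Mean ȳ = (50 + 52 + 54 + 57 + 58 + 54 + 53)/7 = 54.0000
Deviations: -4.0000, -2.0000, 0.0000, 3.0000, 4.0000, 0.0000, -1.0000
Σ_{t=1}^{5}(y_t−ȳ)(y_{t+2}−ȳ) = -10.0000
γ_2 = -10.0000 / 7 = -1.429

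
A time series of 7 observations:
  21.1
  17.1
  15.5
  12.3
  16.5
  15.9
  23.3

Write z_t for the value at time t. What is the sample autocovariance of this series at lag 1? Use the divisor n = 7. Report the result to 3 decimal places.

0.872

Mean z̄ = (21.1 + 17.1 + 15.5 + 12.3 + 16.5 + 15.9 + 23.3)/7 = 17.3857
Deviations: 3.7143, -0.2857, -1.8857, -5.0857, -0.8857, -1.4857, 5.9143
Σ_{t=1}^{6}(z_t−z̄)(z_{t+1}−z̄) = 6.1012
γ_1 = 6.1012 / 7 = 0.872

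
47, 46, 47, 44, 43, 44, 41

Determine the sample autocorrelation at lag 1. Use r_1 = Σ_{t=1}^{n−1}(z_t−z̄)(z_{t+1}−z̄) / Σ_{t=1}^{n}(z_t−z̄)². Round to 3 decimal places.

0.316

Mean z̄ = (47 + 46 + 47 + 44 + 43 + 44 + 41)/7 = 44.5714
Deviations from mean: 2.4286, 1.4286, 2.4286, -0.5714, -1.5714, -0.5714, -3.5714
Σ(z_t−z̄)(z_{t+1}−z̄) = (3.4694) + (3.4694) + (-1.3878) + (0.8980) + (0.8980) + (2.0408) = 9.3878
Denominator Σ(z_t−z̄)² = 29.7143
r_1 = 9.3878 / 29.7143 = 0.316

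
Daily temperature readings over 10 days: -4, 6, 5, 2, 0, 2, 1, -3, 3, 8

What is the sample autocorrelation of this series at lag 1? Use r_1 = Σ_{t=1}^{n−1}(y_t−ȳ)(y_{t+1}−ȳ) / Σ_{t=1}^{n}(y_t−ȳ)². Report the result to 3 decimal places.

-0.047

Mean ȳ = (-4 + 6 + 5 + 2 + 0 + 2 + 1 − 3 + 3 + 8)/10 = 2.0000
Numerator Σ_{t=1}^{9}(y_t−ȳ)(y_{t+1}−ȳ) = -6.0000
Denominator Σ(y_t−ȳ)² = 128.0000
r_1 = -6.0000 / 128.0000 = -0.047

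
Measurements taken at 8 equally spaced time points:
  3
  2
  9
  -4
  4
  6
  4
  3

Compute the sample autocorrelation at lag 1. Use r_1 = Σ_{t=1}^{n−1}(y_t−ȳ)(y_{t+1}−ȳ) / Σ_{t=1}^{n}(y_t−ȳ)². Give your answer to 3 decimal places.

Mean ȳ = (3 + 2 + 9 − 4 + 4 + 6 + 4 + 3)/8 = 3.3750
Deviations from mean: -0.3750, -1.3750, 5.6250, -7.3750, 0.6250, 2.6250, 0.6250, -0.3750
Numerator Σ_{t=1}^{7}(y_t−ȳ)(y_{t+1}−ȳ) = -50.2656
Denominator Σ(y_t−ȳ)² = 95.8750
r_1 = -50.2656 / 95.8750 = -0.524

-0.524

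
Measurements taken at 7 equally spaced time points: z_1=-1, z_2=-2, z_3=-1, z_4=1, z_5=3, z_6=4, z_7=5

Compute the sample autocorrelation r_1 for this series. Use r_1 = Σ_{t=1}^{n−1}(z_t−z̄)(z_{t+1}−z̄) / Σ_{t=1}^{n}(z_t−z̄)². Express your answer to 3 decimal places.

0.659

Mean z̄ = (-1 − 2 − 1 + 1 + 3 + 4 + 5)/7 = 1.2857
Deviations from mean: -2.2857, -3.2857, -2.2857, -0.2857, 1.7143, 2.7143, 3.7143
Σ(z_t−z̄)(z_{t+1}−z̄) = (7.5102) + (7.5102) + (0.6531) + (-0.4898) + (4.6531) + (10.0816) = 29.9184
Denominator Σ(z_t−z̄)² = 45.4286
r_1 = 29.9184 / 45.4286 = 0.659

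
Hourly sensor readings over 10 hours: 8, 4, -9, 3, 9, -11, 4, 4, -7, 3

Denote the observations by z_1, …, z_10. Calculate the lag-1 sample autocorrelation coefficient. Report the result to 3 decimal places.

-0.391

Mean z̄ = (8 + 4 − 9 + 3 + 9 − 11 + 4 + 4 − 7 + 3)/10 = 0.8000
Numerator Σ_{t=1}^{9}(z_t−z̄)(z_{t+1}−z̄) = -178.2400
Denominator Σ(z_t−z̄)² = 455.6000
r_1 = -178.2400 / 455.6000 = -0.391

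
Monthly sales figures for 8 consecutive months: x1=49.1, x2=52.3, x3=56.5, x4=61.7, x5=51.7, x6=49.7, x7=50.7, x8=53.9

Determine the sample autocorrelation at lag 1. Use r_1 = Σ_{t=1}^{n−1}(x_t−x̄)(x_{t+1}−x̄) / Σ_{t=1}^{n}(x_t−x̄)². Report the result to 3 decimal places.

Mean x̄ = (49.1 + 52.3 + 56.5 + 61.7 + 51.7 + 49.7 + 50.7 + 53.9)/8 = 53.2000
Σ(x_t−x̄)(x_{t+1}−x̄) = (3.6900) + (-2.9700) + (28.0500) + (-12.7500) + (5.2500) + (8.7500) + (-1.7500) = 28.2700
Denominator Σ(x_t−x̄)² = 122.0000
r_1 = 28.2700 / 122.0000 = 0.232

0.232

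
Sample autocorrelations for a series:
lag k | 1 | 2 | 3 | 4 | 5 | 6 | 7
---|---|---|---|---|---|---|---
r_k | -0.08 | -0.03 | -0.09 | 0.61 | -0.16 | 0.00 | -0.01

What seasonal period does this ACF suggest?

The largest autocorrelation is r_4 = 0.61; the remaining lags stay at or below 0.00.
The dominant spike at lag 4 indicates a seasonal period of 4.

4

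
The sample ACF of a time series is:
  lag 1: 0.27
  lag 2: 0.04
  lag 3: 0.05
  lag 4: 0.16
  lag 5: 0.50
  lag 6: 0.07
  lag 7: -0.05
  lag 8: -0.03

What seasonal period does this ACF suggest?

The largest autocorrelation is r_5 = 0.50; the remaining lags stay at or below 0.27. The elevated value at lag 1 (0.27), dropping to 0.04 at lag 2, reflects decaying short-term dependence rather than seasonality.
The dominant spike at lag 5 indicates a seasonal period of 5.

5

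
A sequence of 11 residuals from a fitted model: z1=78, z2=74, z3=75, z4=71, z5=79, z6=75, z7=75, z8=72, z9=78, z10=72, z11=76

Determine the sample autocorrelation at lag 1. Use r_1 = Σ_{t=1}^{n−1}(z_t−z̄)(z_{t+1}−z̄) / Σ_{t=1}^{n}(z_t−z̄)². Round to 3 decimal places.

Mean z̄ = (78 + 74 + 75 + 71 + 79 + 75 + 75 + 72 + 78 + 72 + 76)/11 = 75.0000
Numerator Σ_{t=1}^{10}(z_t−z̄)(z_{t+1}−z̄) = -40.0000
Denominator Σ(z_t−z̄)² = 70.0000
r_1 = -40.0000 / 70.0000 = -0.571

-0.571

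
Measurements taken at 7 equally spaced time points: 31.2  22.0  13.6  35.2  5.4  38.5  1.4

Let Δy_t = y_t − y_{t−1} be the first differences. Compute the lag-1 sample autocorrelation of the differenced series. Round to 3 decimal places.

First differences Δy: -9.2, -8.4, 21.6, -29.8, 33.1, -37.1
Mean of differences = -4.9667
Numerator Σ(Δy_t−Δȳ)(Δy_{t+1}−Δȳ) = -2904.9478
Denominator Σ(Δy_t−Δȳ)² = 3833.8133
r_1(Δy) = -2904.9478 / 3833.8133 = -0.758

-0.758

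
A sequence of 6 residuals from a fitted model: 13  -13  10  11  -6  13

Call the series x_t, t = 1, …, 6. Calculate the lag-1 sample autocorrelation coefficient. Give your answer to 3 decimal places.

Mean x̄ = (13 − 13 + 10 + 11 − 6 + 13)/6 = 4.6667
Deviations from mean: 8.3333, -17.6667, 5.3333, 6.3333, -10.6667, 8.3333
Numerator Σ_{t=1}^{5}(x_t−x̄)(x_{t+1}−x̄) = -364.1111
Denominator Σ(x_t−x̄)² = 633.3333
r_1 = -364.1111 / 633.3333 = -0.575

-0.575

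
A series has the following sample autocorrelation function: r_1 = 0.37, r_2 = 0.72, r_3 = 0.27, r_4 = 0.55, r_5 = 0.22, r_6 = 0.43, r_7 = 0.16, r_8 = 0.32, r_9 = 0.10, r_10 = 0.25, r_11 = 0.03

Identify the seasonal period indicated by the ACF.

The largest autocorrelation is r_2 = 0.72, with weaker echoes at lags 4 (0.55) and 6 (0.43); the remaining lags stay at or below 0.37.
The dominant spike at lag 2 indicates a seasonal period of 2.

2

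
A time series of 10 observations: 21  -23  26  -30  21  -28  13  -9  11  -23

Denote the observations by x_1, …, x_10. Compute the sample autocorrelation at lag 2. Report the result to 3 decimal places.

0.751

Mean x̄ = (21 − 23 + 26 − 30 + 21 − 28 + 13 − 9 + 11 − 23)/10 = -2.1000
Numerator Σ_{t=1}^{8}(x_t−x̄)(x_{t+2}−x̄) = 3473.4800
Denominator Σ(x_t−x̄)² = 4626.9000
r_2 = 3473.4800 / 4626.9000 = 0.751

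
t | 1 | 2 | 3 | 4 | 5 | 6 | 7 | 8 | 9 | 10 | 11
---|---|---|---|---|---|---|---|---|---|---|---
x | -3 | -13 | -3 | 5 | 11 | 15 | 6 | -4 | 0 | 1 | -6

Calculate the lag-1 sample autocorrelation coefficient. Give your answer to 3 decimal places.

0.512

Mean x̄ = (-3 − 13 − 3 + 5 + 11 + 15 + 6 − 4 + 0 + 1 − 6)/11 = 0.8182
Numerator Σ_{t=1}^{10}(x_t−x̄)(x_{t+1}−x̄) = 327.6033
Denominator Σ(x_t−x̄)² = 639.6364
r_1 = 327.6033 / 639.6364 = 0.512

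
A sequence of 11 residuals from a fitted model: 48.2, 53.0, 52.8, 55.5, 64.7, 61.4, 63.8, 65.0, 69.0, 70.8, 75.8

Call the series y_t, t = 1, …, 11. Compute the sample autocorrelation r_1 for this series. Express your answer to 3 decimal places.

Mean ȳ = (48.2 + 53.0 + 52.8 + 55.5 + 64.7 + 61.4 + 63.8 + 65.0 + 69.0 + 70.8 + 75.8)/11 = 61.8182
Numerator Σ_{t=1}^{10}(y_t−ȳ)(y_{t+1}−ȳ) = 455.5933
Denominator Σ(y_t−ȳ)² = 734.7364
r_1 = 455.5933 / 734.7364 = 0.620

0.620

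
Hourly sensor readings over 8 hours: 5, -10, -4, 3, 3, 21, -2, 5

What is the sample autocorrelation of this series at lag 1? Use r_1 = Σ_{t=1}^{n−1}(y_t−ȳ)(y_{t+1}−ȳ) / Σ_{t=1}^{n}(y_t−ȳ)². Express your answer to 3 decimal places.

Mean ȳ = (5 − 10 − 4 + 3 + 3 + 21 − 2 + 5)/8 = 2.6250
Deviations from mean: 2.3750, -12.6250, -6.6250, 0.3750, 0.3750, 18.3750, -4.6250, 2.3750
Numerator Σ_{t=1}^{7}(y_t−ȳ)(y_{t+1}−ȳ) = -37.7656
Denominator Σ(y_t−ȳ)² = 573.8750
r_1 = -37.7656 / 573.8750 = -0.066

-0.066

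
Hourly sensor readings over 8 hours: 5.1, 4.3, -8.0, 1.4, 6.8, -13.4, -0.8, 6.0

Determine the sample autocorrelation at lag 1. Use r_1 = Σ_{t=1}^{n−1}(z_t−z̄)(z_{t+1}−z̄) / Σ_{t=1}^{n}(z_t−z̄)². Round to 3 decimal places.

Mean z̄ = (5.1 + 4.3 − 8.0 + 1.4 + 6.8 − 13.4 − 0.8 + 6.0)/8 = 0.1750
Σ(z_t−z̄)(z_{t+1}−z̄) = (20.3156) + (-33.7219) + (-10.0144) + (8.1156) + (-89.9344) + (13.2356) + (-5.6794) = -97.6831
Denominator Σ(z_t−z̄)² = 372.6550
r_1 = -97.6831 / 372.6550 = -0.262

-0.262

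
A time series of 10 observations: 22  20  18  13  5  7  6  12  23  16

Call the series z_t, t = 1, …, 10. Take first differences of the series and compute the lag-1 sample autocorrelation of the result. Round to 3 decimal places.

0.068

First differences Δz: -2, -2, -5, -8, 2, -1, 6, 11, -7
Mean of differences = -0.6667
Numerator Σ(Δz_t−Δz̄)(Δz_{t+1}−Δz̄) = 20.5556
Denominator Σ(Δz_t−Δz̄)² = 304.0000
r_1(Δz) = 20.5556 / 304.0000 = 0.068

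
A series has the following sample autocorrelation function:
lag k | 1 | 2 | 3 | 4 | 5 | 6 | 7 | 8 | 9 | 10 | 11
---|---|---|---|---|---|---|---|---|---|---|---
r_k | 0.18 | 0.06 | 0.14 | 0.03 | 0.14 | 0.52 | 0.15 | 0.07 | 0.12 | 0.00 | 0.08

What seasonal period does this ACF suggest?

6

The largest autocorrelation is r_6 = 0.52; the remaining lags stay at or below 0.18.
The dominant spike at lag 6 indicates a seasonal period of 6.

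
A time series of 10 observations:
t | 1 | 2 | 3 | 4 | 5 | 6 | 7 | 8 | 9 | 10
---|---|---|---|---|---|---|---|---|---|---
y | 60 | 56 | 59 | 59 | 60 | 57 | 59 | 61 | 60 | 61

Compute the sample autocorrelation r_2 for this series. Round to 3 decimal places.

Mean ȳ = (60 + 56 + 59 + 59 + 60 + 57 + 59 + 61 + 60 + 61)/10 = 59.2000
Numerator Σ_{t=1}^{8}(y_t−ȳ)(y_{t+2}−ȳ) = -0.2800
Denominator Σ(y_t−ȳ)² = 23.6000
r_2 = -0.2800 / 23.6000 = -0.012

-0.012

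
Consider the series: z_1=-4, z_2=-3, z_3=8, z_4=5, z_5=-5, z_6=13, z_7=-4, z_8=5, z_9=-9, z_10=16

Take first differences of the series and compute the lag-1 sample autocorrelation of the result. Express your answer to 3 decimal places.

First differences Δz: 1, 11, -3, -10, 18, -17, 9, -14, 25
Mean of differences = 2.2222
Numerator Σ(Δz_t−Δz̄)(Δz_{t+1}−Δz̄) = -1098.6049
Denominator Σ(Δz_t−Δz̄)² = 1701.5556
r_1(Δz) = -1098.6049 / 1701.5556 = -0.646

-0.646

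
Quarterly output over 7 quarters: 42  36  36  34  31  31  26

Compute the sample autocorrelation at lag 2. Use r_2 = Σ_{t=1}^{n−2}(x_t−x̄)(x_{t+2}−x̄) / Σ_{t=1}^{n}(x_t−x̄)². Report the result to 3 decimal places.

0.219

Mean x̄ = (42 + 36 + 36 + 34 + 31 + 31 + 26)/7 = 33.7143
Deviations from mean: 8.2857, 2.2857, 2.2857, 0.2857, -2.7143, -2.7143, -7.7143
Σ(x_t−x̄)(x_{t+2}−x̄) = (18.9388) + (0.6531) + (-6.2041) + (-0.7755) + (20.9388) = 33.5510
Denominator Σ(x_t−x̄)² = 153.4286
r_2 = 33.5510 / 153.4286 = 0.219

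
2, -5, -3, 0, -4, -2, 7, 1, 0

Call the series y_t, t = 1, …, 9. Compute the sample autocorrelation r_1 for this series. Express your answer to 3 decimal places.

Mean ȳ = (2 − 5 − 3 + 0 − 4 − 2 + 7 + 1 + 0)/9 = -0.4444
Numerator Σ_{t=1}^{8}(y_t−ȳ)(y_{t+1}−ȳ) = 3.1358
Denominator Σ(y_t−ȳ)² = 106.2222
r_1 = 3.1358 / 106.2222 = 0.030

0.030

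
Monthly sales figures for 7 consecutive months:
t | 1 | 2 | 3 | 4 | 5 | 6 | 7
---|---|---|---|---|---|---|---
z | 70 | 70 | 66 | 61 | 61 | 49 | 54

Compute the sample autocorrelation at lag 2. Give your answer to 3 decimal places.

0.110

Mean z̄ = (70 + 70 + 66 + 61 + 61 + 49 + 54)/7 = 61.5714
Deviations from mean: 8.4286, 8.4286, 4.4286, -0.5714, -0.5714, -12.5714, -7.5714
Σ(z_t−z̄)(z_{t+2}−z̄) = (37.3265) + (-4.8163) + (-2.5306) + (7.1837) + (4.3265) = 41.4898
Denominator Σ(z_t−z̄)² = 377.7143
r_2 = 41.4898 / 377.7143 = 0.110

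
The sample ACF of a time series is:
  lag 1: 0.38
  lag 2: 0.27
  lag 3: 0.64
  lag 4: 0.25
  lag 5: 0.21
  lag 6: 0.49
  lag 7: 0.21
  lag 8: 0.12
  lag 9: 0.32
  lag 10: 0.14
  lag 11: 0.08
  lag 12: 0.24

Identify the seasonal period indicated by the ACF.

The largest autocorrelation is r_3 = 0.64, with a weaker echo at lag 6 (0.49); the remaining lags stay at or below 0.38. The elevated value at lag 1 (0.38), dropping to 0.27 at lag 2, reflects decaying short-term dependence rather than seasonality.
The dominant spike at lag 3 indicates a seasonal period of 3.

3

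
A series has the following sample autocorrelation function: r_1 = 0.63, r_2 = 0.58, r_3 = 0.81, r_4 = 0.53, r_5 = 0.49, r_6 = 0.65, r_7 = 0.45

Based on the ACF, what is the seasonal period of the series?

The largest autocorrelation is r_3 = 0.81, with a weaker echo at lag 6 (0.65); the remaining lags stay at or below 0.63. The elevated value at lag 1 (0.63), dropping to 0.58 at lag 2, reflects decaying short-term dependence rather than seasonality.
The dominant spike at lag 3 indicates a seasonal period of 3.

3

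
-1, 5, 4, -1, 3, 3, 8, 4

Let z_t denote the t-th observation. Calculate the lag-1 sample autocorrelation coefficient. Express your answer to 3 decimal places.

Mean z̄ = (-1 + 5 + 4 − 1 + 3 + 3 + 8 + 4)/8 = 3.1250
Σ(z_t−z̄)(z_{t+1}−z̄) = (-7.7344) + (1.6406) + (-3.6094) + (0.5156) + (0.0156) + (-0.6094) + (4.2656) = -5.5156
Denominator Σ(z_t−z̄)² = 62.8750
r_1 = -5.5156 / 62.8750 = -0.088

-0.088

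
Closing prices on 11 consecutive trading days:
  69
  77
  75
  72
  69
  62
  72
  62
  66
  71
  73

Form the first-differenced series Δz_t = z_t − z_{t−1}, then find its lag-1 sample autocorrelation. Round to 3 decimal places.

First differences Δz: 8, -2, -3, -3, -7, 10, -10, 4, 5, 2
Mean of differences = 0.4000
Numerator Σ(Δz_t−Δz̄)(Δz_{t+1}−Δz̄) = -157.7600
Denominator Σ(Δz_t−Δz̄)² = 378.4000
r_1(Δz) = -157.7600 / 378.4000 = -0.417

-0.417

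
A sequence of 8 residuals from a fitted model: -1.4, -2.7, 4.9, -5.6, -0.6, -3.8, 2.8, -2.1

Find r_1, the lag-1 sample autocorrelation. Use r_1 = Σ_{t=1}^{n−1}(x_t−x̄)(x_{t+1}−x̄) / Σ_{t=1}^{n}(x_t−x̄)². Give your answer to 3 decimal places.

Mean x̄ = (-1.4 − 2.7 + 4.9 − 5.6 − 0.6 − 3.8 + 2.8 − 2.1)/8 = -1.0625
Deviations from mean: -0.3375, -1.6375, 5.9625, -4.5375, 0.4625, -2.7375, 3.8625, -1.0375
Σ(x_t−x̄)(x_{t+1}−x̄) = (0.5527) + (-9.7636) + (-27.0548) + (-2.0986) + (-1.2661) + (-10.5736) + (-4.0073) = -54.2114
Denominator Σ(x_t−x̄)² = 82.6388
r_1 = -54.2114 / 82.6388 = -0.656

-0.656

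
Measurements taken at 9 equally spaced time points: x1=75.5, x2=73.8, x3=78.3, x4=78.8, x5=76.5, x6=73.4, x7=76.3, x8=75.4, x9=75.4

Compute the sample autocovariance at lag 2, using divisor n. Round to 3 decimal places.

-1.300

Mean x̄ = (75.5 + 73.8 + 78.3 + 78.8 + 76.5 + 73.4 + 76.3 + 75.4 + 75.4)/9 = 75.9333
Σ_{t=1}^{7}(x_t−x̄)(x_{t+2}−x̄) = -11.6989
γ_2 = -11.6989 / 9 = -1.300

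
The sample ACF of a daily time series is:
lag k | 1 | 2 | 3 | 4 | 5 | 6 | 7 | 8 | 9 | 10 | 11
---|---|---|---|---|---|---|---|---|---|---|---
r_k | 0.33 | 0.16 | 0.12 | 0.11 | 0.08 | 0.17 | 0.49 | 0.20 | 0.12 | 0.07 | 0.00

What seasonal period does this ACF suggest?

7

The largest autocorrelation is r_7 = 0.49; the remaining lags stay at or below 0.33. The elevated value at lag 1 (0.33), dropping to 0.16 at lag 2, reflects decaying short-term dependence rather than seasonality.
The dominant spike at lag 7 indicates a seasonal period of 7.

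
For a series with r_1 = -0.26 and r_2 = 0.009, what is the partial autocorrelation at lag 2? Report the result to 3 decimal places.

φ_{22} = (r_2 − r_1²) / (1 − r_1²)
r_1² = (-0.26)² = 0.0676
Numerator = 0.009 − 0.0676 = -0.0586; denominator = 1 − 0.0676 = 0.9324
φ_{22} = -0.0586 / 0.9324 = -0.063

-0.063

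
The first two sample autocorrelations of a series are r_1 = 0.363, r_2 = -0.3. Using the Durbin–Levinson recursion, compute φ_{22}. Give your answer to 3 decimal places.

-0.497

φ_{22} = (r_2 − r_1²) / (1 − r_1²)
r_1² = (0.363)² = 0.131769
Numerator = -0.3 − 0.1318 = -0.4318; denominator = 1 − 0.1318 = 0.8682
φ_{22} = -0.4318 / 0.8682 = -0.497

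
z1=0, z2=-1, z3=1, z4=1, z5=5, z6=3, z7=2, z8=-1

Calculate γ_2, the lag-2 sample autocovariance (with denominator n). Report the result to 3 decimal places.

-0.203

Mean z̄ = (0 − 1 + 1 + 1 + 5 + 3 + 2 − 1)/8 = 1.2500
Σ_{t=1}^{6}(z_t−z̄)(z_{t+2}−z̄) = -1.6250
γ_2 = -1.6250 / 8 = -0.203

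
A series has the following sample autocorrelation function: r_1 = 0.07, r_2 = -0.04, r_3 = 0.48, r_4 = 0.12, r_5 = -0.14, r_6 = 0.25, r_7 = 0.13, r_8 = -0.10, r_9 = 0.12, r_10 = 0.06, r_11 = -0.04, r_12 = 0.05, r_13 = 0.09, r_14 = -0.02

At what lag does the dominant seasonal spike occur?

3

The largest autocorrelation is r_3 = 0.48, with a weaker echo at lag 6 (0.25); the remaining lags stay at or below 0.13.
The dominant spike at lag 3 indicates a seasonal period of 3.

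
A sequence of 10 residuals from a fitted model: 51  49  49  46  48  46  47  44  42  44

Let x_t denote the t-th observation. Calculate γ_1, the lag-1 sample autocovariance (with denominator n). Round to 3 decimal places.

3.584

Mean x̄ = (51 + 49 + 49 + 46 + 48 + 46 + 47 + 44 + 42 + 44)/10 = 46.6000
Σ_{t=1}^{9}(x_t−x̄)(x_{t+1}−x̄) = 35.8400
γ_1 = 35.8400 / 10 = 3.584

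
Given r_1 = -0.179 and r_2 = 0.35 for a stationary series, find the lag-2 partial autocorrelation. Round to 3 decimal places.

φ_{22} = (r_2 − r_1²) / (1 − r_1²)
r_1² = (-0.179)² = 0.032041
Numerator = 0.35 − 0.0320 = 0.3180; denominator = 1 − 0.0320 = 0.9680
φ_{22} = 0.3180 / 0.9680 = 0.328

0.328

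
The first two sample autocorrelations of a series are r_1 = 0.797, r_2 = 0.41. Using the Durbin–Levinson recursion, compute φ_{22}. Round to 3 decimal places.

φ_{22} = (r_2 − r_1²) / (1 − r_1²)
r_1² = (0.797)² = 0.635209
Numerator = 0.41 − 0.6352 = -0.2252; denominator = 1 − 0.6352 = 0.3648
φ_{22} = -0.2252 / 0.3648 = -0.617

-0.617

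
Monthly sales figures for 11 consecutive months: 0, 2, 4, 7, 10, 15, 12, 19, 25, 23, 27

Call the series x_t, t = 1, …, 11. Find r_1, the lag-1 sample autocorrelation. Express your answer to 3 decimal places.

Mean x̄ = (0 + 2 + 4 + 7 + 10 + 15 + 12 + 19 + 25 + 23 + 27)/11 = 13.0909
Numerator Σ_{t=1}^{10}(x_t−x̄)(x_{t+1}−x̄) = 631.9917
Denominator Σ(x_t−x̄)² = 896.9091
r_1 = 631.9917 / 896.9091 = 0.705

0.705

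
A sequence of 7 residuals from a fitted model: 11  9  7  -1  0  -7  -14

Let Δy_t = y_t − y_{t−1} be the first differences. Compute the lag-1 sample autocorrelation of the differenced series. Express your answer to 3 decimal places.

-0.449

First differences Δy: -2, -2, -8, 1, -7, -7
Mean of differences = -4.1667
Numerator Σ(Δy_t−Δȳ)(Δy_{t+1}−Δȳ) = -30.0278
Denominator Σ(Δy_t−Δȳ)² = 66.8333
r_1(Δy) = -30.0278 / 66.8333 = -0.449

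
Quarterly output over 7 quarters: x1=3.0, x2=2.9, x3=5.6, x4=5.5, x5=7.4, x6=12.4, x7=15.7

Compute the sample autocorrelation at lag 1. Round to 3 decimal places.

0.521

Mean x̄ = (3.0 + 2.9 + 5.6 + 5.5 + 7.4 + 12.4 + 15.7)/7 = 7.5000
Σ(x_t−x̄)(x_{t+1}−x̄) = (20.7000) + (8.7400) + (3.8000) + (0.2000) + (-0.4900) + (40.1800) = 73.1300
Denominator Σ(x_t−x̄)² = 140.2800
r_1 = 73.1300 / 140.2800 = 0.521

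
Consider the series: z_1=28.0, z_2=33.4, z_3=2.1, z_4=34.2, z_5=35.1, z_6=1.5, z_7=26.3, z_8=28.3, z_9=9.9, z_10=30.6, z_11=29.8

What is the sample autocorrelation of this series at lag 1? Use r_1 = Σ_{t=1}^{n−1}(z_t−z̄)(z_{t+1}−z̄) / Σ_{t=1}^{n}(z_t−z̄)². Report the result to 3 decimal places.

Mean z̄ = (28.0 + 33.4 + 2.1 + 34.2 + 35.1 + 1.5 + 26.3 + 28.3 + 9.9 + 30.6 + 29.8)/11 = 23.5636
Numerator Σ_{t=1}^{10}(z_t−z̄)(z_{t+1}−z̄) = -692.0013
Denominator Σ(z_t−z̄)² = 1615.1655
r_1 = -692.0013 / 1615.1655 = -0.428

-0.428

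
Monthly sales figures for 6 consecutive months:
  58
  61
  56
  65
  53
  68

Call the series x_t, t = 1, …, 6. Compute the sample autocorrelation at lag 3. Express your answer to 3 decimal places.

Mean x̄ = (58 + 61 + 56 + 65 + 53 + 68)/6 = 60.1667
Numerator Σ_{t=1}^{3}(x_t−x̄)(x_{t+3}−x̄) = -49.0833
Denominator Σ(x_t−x̄)² = 158.8333
r_3 = -49.0833 / 158.8333 = -0.309

-0.309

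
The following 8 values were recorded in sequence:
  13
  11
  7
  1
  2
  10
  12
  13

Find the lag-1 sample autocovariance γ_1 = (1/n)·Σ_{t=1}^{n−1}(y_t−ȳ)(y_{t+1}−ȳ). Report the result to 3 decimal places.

9.967

Mean ȳ = (13 + 11 + 7 + 1 + 2 + 10 + 12 + 13)/8 = 8.6250
Deviations: 4.3750, 2.3750, -1.6250, -7.6250, -6.6250, 1.3750, 3.3750, 4.3750
Σ_{t=1}^{7}(y_t−ȳ)(y_{t+1}−ȳ) = 79.7344
γ_1 = 79.7344 / 8 = 9.967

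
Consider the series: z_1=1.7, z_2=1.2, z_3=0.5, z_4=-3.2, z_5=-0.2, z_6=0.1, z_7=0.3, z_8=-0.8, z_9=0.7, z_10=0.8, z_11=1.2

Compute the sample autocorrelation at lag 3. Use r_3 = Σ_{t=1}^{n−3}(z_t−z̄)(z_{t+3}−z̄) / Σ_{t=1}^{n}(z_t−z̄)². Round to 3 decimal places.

Mean z̄ = (1.7 + 1.2 + 0.5 − 3.2 − 0.2 + 0.1 + 0.3 − 0.8 + 0.7 + 0.8 + 1.2)/11 = 0.2091
Numerator Σ_{t=1}^{8}(z_t−z̄)(z_{t+3}−z̄) = -6.4166
Denominator Σ(z_t−z̄)² = 17.6891
r_3 = -6.4166 / 17.6891 = -0.363

-0.363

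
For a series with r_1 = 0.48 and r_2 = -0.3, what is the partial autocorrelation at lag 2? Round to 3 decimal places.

φ_{22} = (r_2 − r_1²) / (1 − r_1²)
r_1² = (0.48)² = 0.2304
Numerator = -0.3 − 0.2304 = -0.5304; denominator = 1 − 0.2304 = 0.7696
φ_{22} = -0.5304 / 0.7696 = -0.689

-0.689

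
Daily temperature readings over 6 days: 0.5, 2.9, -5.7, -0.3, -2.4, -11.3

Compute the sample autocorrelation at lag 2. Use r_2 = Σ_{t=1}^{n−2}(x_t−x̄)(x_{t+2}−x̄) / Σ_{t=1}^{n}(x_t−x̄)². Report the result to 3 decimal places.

Mean x̄ = (0.5 + 2.9 − 5.7 − 0.3 − 2.4 − 11.3)/6 = -2.7167
Deviations from mean: 3.2167, 5.6167, -2.9833, 2.4167, 0.3167, -8.5833
Numerator Σ_{t=1}^{4}(x_t−x̄)(x_{t+2}−x̄) = -17.7106
Denominator Σ(x_t−x̄)² = 130.4083
r_2 = -17.7106 / 130.4083 = -0.136

-0.136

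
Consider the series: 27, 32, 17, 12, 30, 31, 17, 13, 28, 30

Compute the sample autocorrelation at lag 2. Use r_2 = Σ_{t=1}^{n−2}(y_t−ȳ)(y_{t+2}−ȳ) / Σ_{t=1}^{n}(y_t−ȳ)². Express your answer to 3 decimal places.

Mean ȳ = (27 + 32 + 17 + 12 + 30 + 31 + 17 + 13 + 28 + 30)/10 = 23.7000
Numerator Σ_{t=1}^{8}(y_t−ȳ)(y_{t+2}−ȳ) = -463.3800
Denominator Σ(y_t−ȳ)² = 572.1000
r_2 = -463.3800 / 572.1000 = -0.810

-0.810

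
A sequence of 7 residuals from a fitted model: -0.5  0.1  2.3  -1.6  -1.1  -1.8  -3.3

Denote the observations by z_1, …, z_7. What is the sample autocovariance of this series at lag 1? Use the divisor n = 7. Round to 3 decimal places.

0.529

Mean z̄ = (-0.5 + 0.1 + 2.3 − 1.6 − 1.1 − 1.8 − 3.3)/7 = -0.8429
Σ_{t=1}^{6}(z_t−z̄)(z_{t+1}−z̄) = 3.6996
γ_1 = 3.6996 / 7 = 0.529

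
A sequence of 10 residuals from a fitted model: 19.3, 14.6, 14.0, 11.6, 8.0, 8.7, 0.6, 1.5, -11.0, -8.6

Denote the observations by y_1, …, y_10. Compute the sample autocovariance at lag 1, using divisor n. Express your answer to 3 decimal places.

Mean ȳ = (19.3 + 14.6 + 14.0 + 11.6 + 8.0 + 8.7 + 0.6 + 1.5 − 11.0 − 8.6)/10 = 5.8700
Σ_{t=1}^{9}(y_t−ȳ)(y_{t+1}−ȳ) = 578.9831
γ_1 = 578.9831 / 10 = 57.898

57.898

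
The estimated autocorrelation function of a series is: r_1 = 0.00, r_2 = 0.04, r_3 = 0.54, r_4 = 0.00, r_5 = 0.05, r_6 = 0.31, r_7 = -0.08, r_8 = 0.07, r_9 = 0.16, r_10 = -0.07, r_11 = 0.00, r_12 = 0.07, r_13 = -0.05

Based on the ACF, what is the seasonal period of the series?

The largest autocorrelation is r_3 = 0.54, with weaker echoes at lags 6 (0.31) and 9 (0.16); the remaining lags stay at or below 0.07.
The dominant spike at lag 3 indicates a seasonal period of 3.

3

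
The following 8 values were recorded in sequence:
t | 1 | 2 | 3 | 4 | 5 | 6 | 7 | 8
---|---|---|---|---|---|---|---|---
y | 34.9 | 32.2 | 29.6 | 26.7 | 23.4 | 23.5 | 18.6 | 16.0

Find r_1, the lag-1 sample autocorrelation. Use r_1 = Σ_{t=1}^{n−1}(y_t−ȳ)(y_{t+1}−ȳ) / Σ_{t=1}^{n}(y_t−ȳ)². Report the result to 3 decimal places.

Mean ȳ = (34.9 + 32.2 + 29.6 + 26.7 + 23.4 + 23.5 + 18.6 + 16.0)/8 = 25.6125
Deviations from mean: 9.2875, 6.5875, 3.9875, 1.0875, -2.2125, -2.1125, -7.0125, -9.6125
Σ(y_t−ȳ)(y_{t+1}−ȳ) = (61.1814) + (26.2677) + (4.3364) + (-2.4061) + (4.6739) + (14.8139) + (67.4077) = 176.2748
Denominator Σ(y_t−ȳ)² = 297.6688
r_1 = 176.2748 / 297.6688 = 0.592

0.592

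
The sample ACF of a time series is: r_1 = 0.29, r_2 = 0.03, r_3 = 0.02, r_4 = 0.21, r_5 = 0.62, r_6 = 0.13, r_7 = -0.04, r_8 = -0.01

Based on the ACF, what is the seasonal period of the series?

5

The largest autocorrelation is r_5 = 0.62; the remaining lags stay at or below 0.29. The elevated value at lag 1 (0.29), dropping to 0.03 at lag 2, reflects decaying short-term dependence rather than seasonality.
The dominant spike at lag 5 indicates a seasonal period of 5.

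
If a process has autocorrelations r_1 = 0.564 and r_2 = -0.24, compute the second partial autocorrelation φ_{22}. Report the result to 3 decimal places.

-0.818

φ_{22} = (r_2 − r_1²) / (1 − r_1²)
r_1² = (0.564)² = 0.318096
Numerator = -0.24 − 0.3181 = -0.5581; denominator = 1 − 0.3181 = 0.6819
φ_{22} = -0.5581 / 0.6819 = -0.818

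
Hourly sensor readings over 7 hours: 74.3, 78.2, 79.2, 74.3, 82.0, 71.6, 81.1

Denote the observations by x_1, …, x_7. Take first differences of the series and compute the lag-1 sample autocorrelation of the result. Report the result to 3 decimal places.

First differences Δx: 3.9, 1.0, -4.9, 7.7, -10.4, 9.5
Mean of differences = 1.1333
Numerator Σ(Δx_t−Δx̄)(Δx_{t+1}−Δx̄) = -211.4144
Denominator Σ(Δx_t−Δx̄)² = 290.2133
r_1(Δx) = -211.4144 / 290.2133 = -0.728

-0.728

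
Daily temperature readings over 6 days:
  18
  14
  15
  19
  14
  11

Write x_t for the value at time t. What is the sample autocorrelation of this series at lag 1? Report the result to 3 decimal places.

-0.078

Mean x̄ = (18 + 14 + 15 + 19 + 14 + 11)/6 = 15.1667
Deviations from mean: 2.8333, -1.1667, -0.1667, 3.8333, -1.1667, -4.1667
Σ(x_t−x̄)(x_{t+1}−x̄) = (-3.3056) + (0.1944) + (-0.6389) + (-4.4722) + (4.8611) = -3.3611
Denominator Σ(x_t−x̄)² = 42.8333
r_1 = -3.3611 / 42.8333 = -0.078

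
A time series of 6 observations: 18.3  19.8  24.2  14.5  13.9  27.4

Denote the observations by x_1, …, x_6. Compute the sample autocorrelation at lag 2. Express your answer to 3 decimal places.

Mean x̄ = (18.3 + 19.8 + 24.2 + 14.5 + 13.9 + 27.4)/6 = 19.6833
Numerator Σ_{t=1}^{4}(x_t−x̄)(x_{t+2}−x̄) = -72.9722
Denominator Σ(x_t−x̄)² = 142.1883
r_2 = -72.9722 / 142.1883 = -0.513

-0.513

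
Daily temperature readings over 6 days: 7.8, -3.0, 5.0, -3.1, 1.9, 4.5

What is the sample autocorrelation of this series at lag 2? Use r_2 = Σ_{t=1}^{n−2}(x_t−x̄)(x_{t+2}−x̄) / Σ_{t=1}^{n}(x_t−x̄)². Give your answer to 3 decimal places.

0.303

Mean x̄ = (7.8 − 3.0 + 5.0 − 3.1 + 1.9 + 4.5)/6 = 2.1833
Σ(x_t−x̄)(x_{t+2}−x̄) = (15.8203) + (27.3853) + (-0.7981) + (-12.2397) = 30.1678
Denominator Σ(x_t−x̄)² = 99.7083
r_2 = 30.1678 / 99.7083 = 0.303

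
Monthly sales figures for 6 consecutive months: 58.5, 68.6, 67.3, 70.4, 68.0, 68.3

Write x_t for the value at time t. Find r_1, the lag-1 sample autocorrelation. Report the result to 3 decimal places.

-0.073

Mean x̄ = (58.5 + 68.6 + 67.3 + 70.4 + 68.0 + 68.3)/6 = 66.8500
Numerator Σ_{t=1}^{5}(x_t−x̄)(x_{t+1}−x̄) = -6.4775
Denominator Σ(x_t−x̄)² = 89.0150
r_1 = -6.4775 / 89.0150 = -0.073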